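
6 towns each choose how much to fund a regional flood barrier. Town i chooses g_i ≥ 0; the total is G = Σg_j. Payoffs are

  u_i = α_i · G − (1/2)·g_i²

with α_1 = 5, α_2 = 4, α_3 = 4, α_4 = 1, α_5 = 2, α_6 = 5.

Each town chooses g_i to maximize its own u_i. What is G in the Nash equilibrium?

Town i's FOC: ∂u_i/∂g_i = α_i − g_i = 0, so g_i* = α_i.
NE contributions = (5, 4, 4, 1, 2, 5); G = 21.

21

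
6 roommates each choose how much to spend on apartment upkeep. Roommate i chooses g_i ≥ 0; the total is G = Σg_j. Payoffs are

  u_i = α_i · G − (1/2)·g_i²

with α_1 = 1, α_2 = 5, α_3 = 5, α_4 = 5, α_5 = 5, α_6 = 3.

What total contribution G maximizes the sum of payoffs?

Planner FOC: ∂(Σu_j)/∂g_i = (Σα_j) − g_i = 0, so g_i^SO = Σα_j = 24 for every i; G^SO = 144.

144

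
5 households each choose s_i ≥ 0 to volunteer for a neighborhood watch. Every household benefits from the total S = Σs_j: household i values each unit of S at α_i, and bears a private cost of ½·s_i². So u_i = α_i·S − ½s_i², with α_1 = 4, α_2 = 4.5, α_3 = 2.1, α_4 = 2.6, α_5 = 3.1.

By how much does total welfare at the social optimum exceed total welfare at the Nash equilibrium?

427.05

Household i's FOC: ∂u_i/∂s_i = α_i − s_i = 0, so s_i* = α_i.
NE contributions = (4, 4.5, 2.1, 2.6, 3.1); S = 16.3.
W^NE = (Σα)·S − ½Σα_i² = 16.3² − ½·57.03 = 237.175.
Planner sets s_i = Σα_j = 16.3 for every i, so S^SO = 5·16.3 = 81.5.
W^SO = (Σα)·S^SO − ½·5·(Σα)² = (5/2)·16.3² = 664.225.
Deadweight loss = W^SO − W^NE = 427.05.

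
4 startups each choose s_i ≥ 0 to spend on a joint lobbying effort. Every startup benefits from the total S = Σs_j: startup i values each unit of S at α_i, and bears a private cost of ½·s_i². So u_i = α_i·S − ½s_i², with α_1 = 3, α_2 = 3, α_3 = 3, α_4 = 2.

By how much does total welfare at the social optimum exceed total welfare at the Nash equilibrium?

136.5

Startup i's FOC: ∂u_i/∂s_i = α_i − s_i = 0, so s_i* = α_i.
NE contributions = (3, 3, 3, 2); S = 11.
W^NE = (Σα)·S − ½Σα_i² = 11² − ½·31 = 105.5.
Planner sets s_i = Σα_j = 11 for every i, so S^SO = 4·11 = 44.
W^SO = (Σα)·S^SO − ½·4·(Σα)² = (4/2)·11² = 242.
Deadweight loss = W^SO − W^NE = 136.5.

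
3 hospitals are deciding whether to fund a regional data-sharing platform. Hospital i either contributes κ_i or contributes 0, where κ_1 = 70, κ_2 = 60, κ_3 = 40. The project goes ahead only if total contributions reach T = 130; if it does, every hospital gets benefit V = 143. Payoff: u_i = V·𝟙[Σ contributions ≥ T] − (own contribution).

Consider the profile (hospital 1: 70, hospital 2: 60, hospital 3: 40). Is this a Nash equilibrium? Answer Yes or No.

No

Total = 170 ≥ 130: provided.
Hospital 1 (pledges 70, payoff 73): dropping to 0 → total 100, payoff 0. No gain.
Hospital 2 (pledges 60, payoff 83): dropping to 0 → total 110, payoff 0. No gain.
Hospital 3 (pledges 40, payoff 103): dropping to 0 → total 130, payoff 143. Profitable deviation.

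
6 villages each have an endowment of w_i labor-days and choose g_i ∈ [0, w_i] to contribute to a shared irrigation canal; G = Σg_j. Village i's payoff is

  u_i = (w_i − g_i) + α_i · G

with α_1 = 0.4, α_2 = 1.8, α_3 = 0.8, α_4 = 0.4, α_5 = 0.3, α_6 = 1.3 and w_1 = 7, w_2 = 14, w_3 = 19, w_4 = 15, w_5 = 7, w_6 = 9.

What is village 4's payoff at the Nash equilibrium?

∂u_i/∂g_i = α_i − 1, so village i contributes w_i if α_i > 1, else 0.
α_i > 1 for i ∈ {2, 6}; NE contributions (0, 14, 0, 0, 0, 9), G = 23.
u_4 = (15 − 0) + 0.4·23 = 24.2.

24.2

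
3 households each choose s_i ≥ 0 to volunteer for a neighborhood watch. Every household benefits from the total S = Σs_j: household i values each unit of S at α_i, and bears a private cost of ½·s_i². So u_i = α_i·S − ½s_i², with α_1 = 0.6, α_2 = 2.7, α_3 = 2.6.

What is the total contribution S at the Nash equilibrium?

Household i's FOC: ∂u_i/∂s_i = α_i − s_i = 0, so s_i* = α_i.
NE contributions = (0.6, 2.7, 2.6); S = 5.9.

5.9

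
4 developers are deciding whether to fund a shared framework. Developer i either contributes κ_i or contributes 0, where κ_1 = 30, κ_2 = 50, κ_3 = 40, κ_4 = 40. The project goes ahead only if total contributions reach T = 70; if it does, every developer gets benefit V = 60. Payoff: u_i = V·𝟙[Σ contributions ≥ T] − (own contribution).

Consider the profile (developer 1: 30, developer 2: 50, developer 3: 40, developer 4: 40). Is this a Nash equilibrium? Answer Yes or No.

Total = 160 ≥ 70: provided.
Developer 1 (pledges 30, payoff 30): dropping to 0 → total 130, payoff 60. Profitable deviation.

No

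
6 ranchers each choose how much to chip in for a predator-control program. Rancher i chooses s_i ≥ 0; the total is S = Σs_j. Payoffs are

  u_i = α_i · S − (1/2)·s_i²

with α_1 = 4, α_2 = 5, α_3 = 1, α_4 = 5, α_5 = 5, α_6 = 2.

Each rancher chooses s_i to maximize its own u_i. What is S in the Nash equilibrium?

22

Rancher i's FOC: ∂u_i/∂s_i = α_i − s_i = 0, so s_i* = α_i.
NE contributions = (4, 5, 1, 5, 5, 2); S = 22.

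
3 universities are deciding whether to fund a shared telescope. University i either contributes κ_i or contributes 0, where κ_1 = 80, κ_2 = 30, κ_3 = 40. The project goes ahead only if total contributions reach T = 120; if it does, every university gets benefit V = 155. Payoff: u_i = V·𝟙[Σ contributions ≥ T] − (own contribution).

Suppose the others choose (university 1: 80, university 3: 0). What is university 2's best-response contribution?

0

Others' total = 80. Even contributing 30 gives 110 < 120: no benefit either way.
Best response: 0.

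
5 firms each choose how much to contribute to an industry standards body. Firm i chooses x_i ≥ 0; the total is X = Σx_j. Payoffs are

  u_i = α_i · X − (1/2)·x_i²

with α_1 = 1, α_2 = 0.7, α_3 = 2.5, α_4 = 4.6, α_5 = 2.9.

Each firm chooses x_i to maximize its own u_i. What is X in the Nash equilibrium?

11.7

Firm i's FOC: ∂u_i/∂x_i = α_i − x_i = 0, so x_i* = α_i.
NE contributions = (1, 0.7, 2.5, 4.6, 2.9); X = 11.7.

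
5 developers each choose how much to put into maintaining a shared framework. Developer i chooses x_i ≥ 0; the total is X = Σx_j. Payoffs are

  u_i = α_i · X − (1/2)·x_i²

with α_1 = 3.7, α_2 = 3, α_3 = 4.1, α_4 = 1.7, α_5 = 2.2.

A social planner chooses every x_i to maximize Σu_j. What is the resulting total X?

73.5

Planner FOC: ∂(Σu_j)/∂x_i = (Σα_j) − x_i = 0, so x_i^SO = Σα_j = 14.7 for every i; X^SO = 73.5.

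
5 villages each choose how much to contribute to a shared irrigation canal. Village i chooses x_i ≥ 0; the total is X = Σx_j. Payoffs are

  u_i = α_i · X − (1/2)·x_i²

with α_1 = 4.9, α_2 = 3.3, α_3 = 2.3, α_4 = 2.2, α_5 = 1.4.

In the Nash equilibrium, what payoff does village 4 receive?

28.6

Village i's FOC: ∂u_i/∂x_i = α_i − x_i = 0, so x_i* = α_i.
NE contributions = (4.9, 3.3, 2.3, 2.2, 1.4); X = 14.1.
u_4 = α_4·X − ½·(x_4)² = 2.2·14.1 − ½·2.2² = 28.6.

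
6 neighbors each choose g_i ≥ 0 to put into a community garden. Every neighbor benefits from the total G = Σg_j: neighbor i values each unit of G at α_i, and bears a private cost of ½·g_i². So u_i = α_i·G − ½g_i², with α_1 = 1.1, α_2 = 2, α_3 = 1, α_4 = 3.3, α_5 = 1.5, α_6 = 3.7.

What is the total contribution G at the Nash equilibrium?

12.6

Neighbor i's FOC: ∂u_i/∂g_i = α_i − g_i = 0, so g_i* = α_i.
NE contributions = (1.1, 2, 1, 3.3, 1.5, 3.7); G = 12.6.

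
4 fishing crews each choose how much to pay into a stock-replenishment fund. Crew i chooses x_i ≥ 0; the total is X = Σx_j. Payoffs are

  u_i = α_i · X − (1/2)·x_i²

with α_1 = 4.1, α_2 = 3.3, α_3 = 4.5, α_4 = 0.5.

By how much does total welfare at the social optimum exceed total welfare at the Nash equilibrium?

Crew i's FOC: ∂u_i/∂x_i = α_i − x_i = 0, so x_i* = α_i.
NE contributions = (4.1, 3.3, 4.5, 0.5); X = 12.4.
W^NE = (Σα)·X − ½Σα_i² = 12.4² − ½·48.2 = 129.66.
Planner sets x_i = Σα_j = 12.4 for every i, so X^SO = 4·12.4 = 49.6.
W^SO = (Σα)·X^SO − ½·4·(Σα)² = (4/2)·12.4² = 307.52.
Deadweight loss = W^SO − W^NE = 177.86.

177.86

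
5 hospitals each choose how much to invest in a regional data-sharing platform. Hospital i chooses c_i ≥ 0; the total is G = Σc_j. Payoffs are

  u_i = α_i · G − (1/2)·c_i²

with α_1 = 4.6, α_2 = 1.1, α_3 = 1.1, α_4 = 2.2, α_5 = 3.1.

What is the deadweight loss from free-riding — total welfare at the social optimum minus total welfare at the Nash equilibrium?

Hospital i's FOC: ∂u_i/∂c_i = α_i − c_i = 0, so c_i* = α_i.
NE contributions = (4.6, 1.1, 1.1, 2.2, 3.1); G = 12.1.
W^NE = (Σα)·G − ½Σα_i² = 12.1² − ½·38.03 = 127.395.
Planner sets c_i = Σα_j = 12.1 for every i, so G^SO = 5·12.1 = 60.5.
W^SO = (Σα)·G^SO − ½·5·(Σα)² = (5/2)·12.1² = 366.025.
Deadweight loss = W^SO − W^NE = 238.63.

238.63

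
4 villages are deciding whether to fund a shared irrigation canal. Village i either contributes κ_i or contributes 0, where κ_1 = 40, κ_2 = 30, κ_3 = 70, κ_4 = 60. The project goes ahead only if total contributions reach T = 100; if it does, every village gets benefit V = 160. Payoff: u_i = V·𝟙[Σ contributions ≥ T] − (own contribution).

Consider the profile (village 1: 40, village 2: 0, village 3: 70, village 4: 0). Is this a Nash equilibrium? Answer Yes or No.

Total = 110 ≥ 100: provided.
Village 1 (pledges 40, payoff 120): dropping to 0 → total 70, payoff 0. No gain.
Village 2 (pledges 0, payoff 160): pledging 30 → total 140, payoff 130. No gain.
Village 3 (pledges 70, payoff 90): dropping to 0 → total 40, payoff 0. No gain.
Village 4 (pledges 0, payoff 160): pledging 60 → total 170, payoff 100. No gain.

Yes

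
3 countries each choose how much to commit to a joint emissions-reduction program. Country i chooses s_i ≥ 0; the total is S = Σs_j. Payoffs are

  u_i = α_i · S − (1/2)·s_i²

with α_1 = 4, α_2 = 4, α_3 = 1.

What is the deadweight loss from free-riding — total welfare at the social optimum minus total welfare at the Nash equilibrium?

Country i's FOC: ∂u_i/∂s_i = α_i − s_i = 0, so s_i* = α_i.
NE contributions = (4, 4, 1); S = 9.
W^NE = (Σα)·S − ½Σα_i² = 9² − ½·33 = 64.5.
Planner sets s_i = Σα_j = 9 for every i, so S^SO = 3·9 = 27.
W^SO = (Σα)·S^SO − ½·3·(Σα)² = (3/2)·9² = 121.5.
Deadweight loss = W^SO − W^NE = 57.

57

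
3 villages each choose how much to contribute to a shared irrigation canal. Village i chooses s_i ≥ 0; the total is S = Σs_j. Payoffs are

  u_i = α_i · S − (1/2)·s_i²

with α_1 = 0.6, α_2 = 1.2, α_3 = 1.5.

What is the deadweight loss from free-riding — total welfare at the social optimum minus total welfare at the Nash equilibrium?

7.47

Village i's FOC: ∂u_i/∂s_i = α_i − s_i = 0, so s_i* = α_i.
NE contributions = (0.6, 1.2, 1.5); S = 3.3.
W^NE = (Σα)·S − ½Σα_i² = 3.3² − ½·4.05 = 8.865.
Planner sets s_i = Σα_j = 3.3 for every i, so S^SO = 3·3.3 = 9.9.
W^SO = (Σα)·S^SO − ½·3·(Σα)² = (3/2)·3.3² = 16.335.
Deadweight loss = W^SO − W^NE = 7.47.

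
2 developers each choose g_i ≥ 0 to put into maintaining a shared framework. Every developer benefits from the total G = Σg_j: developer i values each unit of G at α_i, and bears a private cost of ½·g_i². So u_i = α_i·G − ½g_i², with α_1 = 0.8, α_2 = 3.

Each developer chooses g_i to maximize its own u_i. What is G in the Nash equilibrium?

3.8

Developer i's FOC: ∂u_i/∂g_i = α_i − g_i = 0, so g_i* = α_i.
NE contributions = (0.8, 3); G = 3.8.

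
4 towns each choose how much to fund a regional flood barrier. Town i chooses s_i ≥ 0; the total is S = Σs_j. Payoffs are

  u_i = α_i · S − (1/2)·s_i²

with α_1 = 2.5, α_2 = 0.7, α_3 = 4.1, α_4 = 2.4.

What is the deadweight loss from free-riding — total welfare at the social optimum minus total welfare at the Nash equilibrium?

Town i's FOC: ∂u_i/∂s_i = α_i − s_i = 0, so s_i* = α_i.
NE contributions = (2.5, 0.7, 4.1, 2.4); S = 9.7.
W^NE = (Σα)·S − ½Σα_i² = 9.7² − ½·29.31 = 79.435.
Planner sets s_i = Σα_j = 9.7 for every i, so S^SO = 4·9.7 = 38.8.
W^SO = (Σα)·S^SO − ½·4·(Σα)² = (4/2)·9.7² = 188.18.
Deadweight loss = W^SO − W^NE = 108.745.

108.745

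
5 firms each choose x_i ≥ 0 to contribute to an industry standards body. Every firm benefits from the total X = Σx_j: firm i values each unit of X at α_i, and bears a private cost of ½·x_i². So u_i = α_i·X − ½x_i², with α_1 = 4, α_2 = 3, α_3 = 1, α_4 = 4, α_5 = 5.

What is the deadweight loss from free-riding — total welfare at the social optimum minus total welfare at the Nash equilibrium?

467

Firm i's FOC: ∂u_i/∂x_i = α_i − x_i = 0, so x_i* = α_i.
NE contributions = (4, 3, 1, 4, 5); X = 17.
W^NE = (Σα)·X − ½Σα_i² = 17² − ½·67 = 255.5.
Planner sets x_i = Σα_j = 17 for every i, so X^SO = 5·17 = 85.
W^SO = (Σα)·X^SO − ½·5·(Σα)² = (5/2)·17² = 722.5.
Deadweight loss = W^SO − W^NE = 467.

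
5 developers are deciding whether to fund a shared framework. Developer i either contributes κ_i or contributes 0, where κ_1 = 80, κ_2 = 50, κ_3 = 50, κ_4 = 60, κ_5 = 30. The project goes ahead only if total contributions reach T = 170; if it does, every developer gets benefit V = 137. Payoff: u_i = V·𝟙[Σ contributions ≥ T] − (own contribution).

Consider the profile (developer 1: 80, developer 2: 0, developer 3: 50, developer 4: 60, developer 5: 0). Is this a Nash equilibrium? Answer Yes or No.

Yes

Total = 190 ≥ 170: provided.
Developer 1 (pledges 80, payoff 57): dropping to 0 → total 110, payoff 0. No gain.
Developer 2 (pledges 0, payoff 137): pledging 50 → total 240, payoff 87. No gain.
Developer 3 (pledges 50, payoff 87): dropping to 0 → total 140, payoff 0. No gain.
Developer 4 (pledges 60, payoff 77): dropping to 0 → total 130, payoff 0. No gain.
Developer 5 (pledges 0, payoff 137): pledging 30 → total 220, payoff 107. No gain.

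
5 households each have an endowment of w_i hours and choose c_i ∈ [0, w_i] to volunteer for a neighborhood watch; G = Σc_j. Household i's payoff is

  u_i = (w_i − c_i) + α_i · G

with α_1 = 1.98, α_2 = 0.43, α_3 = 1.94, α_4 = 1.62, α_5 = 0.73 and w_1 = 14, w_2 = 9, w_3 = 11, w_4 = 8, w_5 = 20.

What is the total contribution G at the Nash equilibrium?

∂u_i/∂c_i = α_i − 1, so household i contributes w_i if α_i > 1, else 0.
α_i > 1 for i ∈ {1, 3, 4}; NE contributions (14, 0, 11, 8, 0), G = 33.

33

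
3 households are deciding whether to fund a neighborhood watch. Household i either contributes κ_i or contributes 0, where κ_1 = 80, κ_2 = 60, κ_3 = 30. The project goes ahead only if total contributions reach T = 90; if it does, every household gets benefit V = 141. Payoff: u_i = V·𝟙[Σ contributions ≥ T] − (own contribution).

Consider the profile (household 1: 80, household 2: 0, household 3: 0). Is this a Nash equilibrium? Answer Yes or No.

Total = 80 < 90: not provided.
Household 1 (pledges 80, payoff -80): dropping to 0 → total 0, payoff 0. Profitable deviation.

No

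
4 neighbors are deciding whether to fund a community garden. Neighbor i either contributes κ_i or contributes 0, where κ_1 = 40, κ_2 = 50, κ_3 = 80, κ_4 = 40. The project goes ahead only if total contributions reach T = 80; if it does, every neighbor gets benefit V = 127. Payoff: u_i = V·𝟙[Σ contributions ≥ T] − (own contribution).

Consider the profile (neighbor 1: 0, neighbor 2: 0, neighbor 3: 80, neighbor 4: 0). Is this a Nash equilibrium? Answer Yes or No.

Total = 80 ≥ 80: provided.
Neighbor 1 (pledges 0, payoff 127): pledging 40 → total 120, payoff 87. No gain.
Neighbor 2 (pledges 0, payoff 127): pledging 50 → total 130, payoff 77. No gain.
Neighbor 3 (pledges 80, payoff 47): dropping to 0 → total 0, payoff 0. No gain.
Neighbor 4 (pledges 0, payoff 127): pledging 40 → total 120, payoff 87. No gain.

Yes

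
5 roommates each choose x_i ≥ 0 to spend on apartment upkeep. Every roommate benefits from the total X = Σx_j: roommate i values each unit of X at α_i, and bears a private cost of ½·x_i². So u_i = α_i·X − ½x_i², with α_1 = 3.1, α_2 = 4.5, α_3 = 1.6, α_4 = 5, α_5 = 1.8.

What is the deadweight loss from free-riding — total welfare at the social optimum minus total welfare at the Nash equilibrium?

Roommate i's FOC: ∂u_i/∂x_i = α_i − x_i = 0, so x_i* = α_i.
NE contributions = (3.1, 4.5, 1.6, 5, 1.8); X = 16.
W^NE = (Σα)·X − ½Σα_i² = 16² − ½·60.66 = 225.67.
Planner sets x_i = Σα_j = 16 for every i, so X^SO = 5·16 = 80.
W^SO = (Σα)·X^SO − ½·5·(Σα)² = (5/2)·16² = 640.
Deadweight loss = W^SO − W^NE = 414.33.

414.33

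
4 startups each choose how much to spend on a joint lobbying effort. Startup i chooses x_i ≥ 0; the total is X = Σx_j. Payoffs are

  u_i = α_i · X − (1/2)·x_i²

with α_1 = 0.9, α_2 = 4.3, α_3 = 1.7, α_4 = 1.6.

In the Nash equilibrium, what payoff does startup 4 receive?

Startup i's FOC: ∂u_i/∂x_i = α_i − x_i = 0, so x_i* = α_i.
NE contributions = (0.9, 4.3, 1.7, 1.6); X = 8.5.
u_4 = α_4·X − ½·(x_4)² = 1.6·8.5 − ½·1.6² = 12.32.

12.32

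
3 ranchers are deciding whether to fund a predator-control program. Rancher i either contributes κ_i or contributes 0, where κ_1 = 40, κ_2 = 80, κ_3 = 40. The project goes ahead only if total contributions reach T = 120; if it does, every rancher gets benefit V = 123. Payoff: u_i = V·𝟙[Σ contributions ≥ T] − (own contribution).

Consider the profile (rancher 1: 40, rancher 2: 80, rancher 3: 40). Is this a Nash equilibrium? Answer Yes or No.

Total = 160 ≥ 120: provided.
Rancher 1 (pledges 40, payoff 83): dropping to 0 → total 120, payoff 123. Profitable deviation.

No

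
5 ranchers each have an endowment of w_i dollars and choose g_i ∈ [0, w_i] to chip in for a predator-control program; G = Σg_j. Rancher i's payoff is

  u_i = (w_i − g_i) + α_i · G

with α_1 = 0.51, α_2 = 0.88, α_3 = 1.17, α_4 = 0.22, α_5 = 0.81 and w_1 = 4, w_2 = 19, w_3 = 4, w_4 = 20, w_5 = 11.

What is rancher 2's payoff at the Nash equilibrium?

∂u_i/∂g_i = α_i − 1, so rancher i contributes w_i if α_i > 1, else 0.
α_i > 1 for i ∈ {3}; NE contributions (0, 0, 4, 0, 0), G = 4.
u_2 = (19 − 0) + 0.88·4 = 22.52.

22.52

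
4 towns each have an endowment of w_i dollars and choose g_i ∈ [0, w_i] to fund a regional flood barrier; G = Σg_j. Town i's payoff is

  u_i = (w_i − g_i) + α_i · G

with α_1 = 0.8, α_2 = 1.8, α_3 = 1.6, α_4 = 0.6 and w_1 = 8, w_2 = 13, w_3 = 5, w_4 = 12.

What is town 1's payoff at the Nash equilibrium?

∂u_i/∂g_i = α_i − 1, so town i contributes w_i if α_i > 1, else 0.
α_i > 1 for i ∈ {2, 3}; NE contributions (0, 13, 5, 0), G = 18.
u_1 = (8 − 0) + 0.8·18 = 22.4.

22.4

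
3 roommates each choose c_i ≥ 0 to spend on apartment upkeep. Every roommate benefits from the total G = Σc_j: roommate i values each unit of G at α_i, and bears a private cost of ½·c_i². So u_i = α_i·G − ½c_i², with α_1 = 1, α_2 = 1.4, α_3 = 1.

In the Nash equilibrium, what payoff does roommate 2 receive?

Roommate i's FOC: ∂u_i/∂c_i = α_i − c_i = 0, so c_i* = α_i.
NE contributions = (1, 1.4, 1); G = 3.4.
u_2 = α_2·G − ½·(c_2)² = 1.4·3.4 − ½·1.4² = 3.78.

3.78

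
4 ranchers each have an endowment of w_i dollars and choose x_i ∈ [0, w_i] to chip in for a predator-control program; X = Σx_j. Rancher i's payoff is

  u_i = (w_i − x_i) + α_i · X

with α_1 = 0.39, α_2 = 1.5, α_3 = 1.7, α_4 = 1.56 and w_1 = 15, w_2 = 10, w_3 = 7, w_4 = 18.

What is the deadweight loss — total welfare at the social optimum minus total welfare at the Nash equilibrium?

∂u_i/∂x_i = α_i − 1, so rancher i contributes w_i if α_i > 1, else 0.
α_i > 1 for i ∈ {2, 3, 4}; NE contributions (0, 10, 7, 18), X = 35.
W^NE = Σw_i − X^NE + (Σα_i)·X^NE = 50 + 4.15·35 = 195.25.
Planner: ∂(Σu_j)/∂x_i = Σα_j − 1 = 4.15 > 0, so everyone contributes w_i; X^SO = 50, W^SO = 50 + 4.15·50 = 257.5.
Deadweight loss = 62.25.

62.25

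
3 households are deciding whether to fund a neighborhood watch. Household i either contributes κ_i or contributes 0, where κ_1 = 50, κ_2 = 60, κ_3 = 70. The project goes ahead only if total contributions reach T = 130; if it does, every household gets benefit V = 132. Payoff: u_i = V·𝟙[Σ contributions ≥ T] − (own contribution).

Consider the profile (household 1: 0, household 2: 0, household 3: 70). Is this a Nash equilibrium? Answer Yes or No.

No

Total = 70 < 130: not provided.
Household 1 (pledges 0, payoff 0): pledging 50 → total 120, payoff -50. No gain.
Household 2 (pledges 0, payoff 0): pledging 60 → total 130, payoff 72. Profitable deviation.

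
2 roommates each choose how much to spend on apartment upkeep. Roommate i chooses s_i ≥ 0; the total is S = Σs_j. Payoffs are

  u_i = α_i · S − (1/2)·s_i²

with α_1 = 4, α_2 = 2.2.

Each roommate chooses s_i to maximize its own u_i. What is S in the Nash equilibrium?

6.2

Roommate i's FOC: ∂u_i/∂s_i = α_i − s_i = 0, so s_i* = α_i.
NE contributions = (4, 2.2); S = 6.2.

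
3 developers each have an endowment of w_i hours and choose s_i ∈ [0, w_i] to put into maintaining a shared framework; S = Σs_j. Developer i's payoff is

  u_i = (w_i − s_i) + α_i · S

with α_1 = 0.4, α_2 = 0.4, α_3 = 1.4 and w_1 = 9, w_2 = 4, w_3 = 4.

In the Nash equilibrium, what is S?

4

∂u_i/∂s_i = α_i − 1, so developer i contributes w_i if α_i > 1, else 0.
α_i > 1 for i ∈ {3}; NE contributions (0, 0, 4), S = 4.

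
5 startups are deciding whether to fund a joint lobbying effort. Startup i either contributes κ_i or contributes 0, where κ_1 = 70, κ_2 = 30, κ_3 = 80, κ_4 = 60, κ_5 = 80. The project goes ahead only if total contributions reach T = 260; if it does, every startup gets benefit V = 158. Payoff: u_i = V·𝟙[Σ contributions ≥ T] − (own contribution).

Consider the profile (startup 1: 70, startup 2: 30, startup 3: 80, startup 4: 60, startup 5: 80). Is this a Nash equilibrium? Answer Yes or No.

No

Total = 320 ≥ 260: provided.
Startup 1 (pledges 70, payoff 88): dropping to 0 → total 250, payoff 0. No gain.
Startup 2 (pledges 30, payoff 128): dropping to 0 → total 290, payoff 158. Profitable deviation.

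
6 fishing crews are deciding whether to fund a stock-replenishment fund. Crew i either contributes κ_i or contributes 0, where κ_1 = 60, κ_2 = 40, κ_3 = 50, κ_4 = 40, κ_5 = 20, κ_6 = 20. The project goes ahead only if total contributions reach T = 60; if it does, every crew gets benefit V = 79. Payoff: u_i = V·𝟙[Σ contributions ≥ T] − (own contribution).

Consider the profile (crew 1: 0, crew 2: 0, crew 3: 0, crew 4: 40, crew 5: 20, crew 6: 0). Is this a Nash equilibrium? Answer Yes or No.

Total = 60 ≥ 60: provided.
Crew 1 (pledges 0, payoff 79): pledging 60 → total 120, payoff 19. No gain.
Crew 2 (pledges 0, payoff 79): pledging 40 → total 100, payoff 39. No gain.
Crew 3 (pledges 0, payoff 79): pledging 50 → total 110, payoff 29. No gain.
Crew 4 (pledges 40, payoff 39): dropping to 0 → total 20, payoff 0. No gain.
Crew 5 (pledges 20, payoff 59): dropping to 0 → total 40, payoff 0. No gain.
Crew 6 (pledges 0, payoff 79): pledging 20 → total 80, payoff 59. No gain.

Yes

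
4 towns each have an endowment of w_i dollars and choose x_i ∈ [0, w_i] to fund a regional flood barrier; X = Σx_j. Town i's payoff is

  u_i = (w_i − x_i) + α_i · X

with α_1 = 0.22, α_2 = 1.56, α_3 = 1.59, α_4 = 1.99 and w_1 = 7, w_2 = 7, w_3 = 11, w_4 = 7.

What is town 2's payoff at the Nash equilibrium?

39

∂u_i/∂x_i = α_i − 1, so town i contributes w_i if α_i > 1, else 0.
α_i > 1 for i ∈ {2, 3, 4}; NE contributions (0, 7, 11, 7), X = 25.
u_2 = (7 − 7) + 1.56·25 = 39.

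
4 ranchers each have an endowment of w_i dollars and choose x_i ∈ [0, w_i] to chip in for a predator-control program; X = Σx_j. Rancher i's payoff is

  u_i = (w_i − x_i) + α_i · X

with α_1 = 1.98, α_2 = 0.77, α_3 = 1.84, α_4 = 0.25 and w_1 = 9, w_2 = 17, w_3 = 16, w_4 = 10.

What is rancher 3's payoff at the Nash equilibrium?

∂u_i/∂x_i = α_i − 1, so rancher i contributes w_i if α_i > 1, else 0.
α_i > 1 for i ∈ {1, 3}; NE contributions (9, 0, 16, 0), X = 25.
u_3 = (16 − 16) + 1.84·25 = 46.

46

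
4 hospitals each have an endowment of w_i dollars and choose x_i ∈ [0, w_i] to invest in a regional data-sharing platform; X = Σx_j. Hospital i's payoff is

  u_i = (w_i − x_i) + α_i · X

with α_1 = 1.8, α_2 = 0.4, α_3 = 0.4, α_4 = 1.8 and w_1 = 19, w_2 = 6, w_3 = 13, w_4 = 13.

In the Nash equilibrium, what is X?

∂u_i/∂x_i = α_i − 1, so hospital i contributes w_i if α_i > 1, else 0.
α_i > 1 for i ∈ {1, 4}; NE contributions (19, 0, 0, 13), X = 32.

32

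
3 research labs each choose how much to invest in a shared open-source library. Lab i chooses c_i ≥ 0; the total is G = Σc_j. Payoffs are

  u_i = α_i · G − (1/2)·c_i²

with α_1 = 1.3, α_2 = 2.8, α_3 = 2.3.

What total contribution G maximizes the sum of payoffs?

Planner FOC: ∂(Σu_j)/∂c_i = (Σα_j) − c_i = 0, so c_i^SO = Σα_j = 6.4 for every i; G^SO = 19.2.

19.2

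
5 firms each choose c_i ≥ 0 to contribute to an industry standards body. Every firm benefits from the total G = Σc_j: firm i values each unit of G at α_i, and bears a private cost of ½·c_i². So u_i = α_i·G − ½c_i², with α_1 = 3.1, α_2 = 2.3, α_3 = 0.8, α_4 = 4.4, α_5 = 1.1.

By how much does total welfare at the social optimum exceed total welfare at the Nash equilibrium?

223.39

Firm i's FOC: ∂u_i/∂c_i = α_i − c_i = 0, so c_i* = α_i.
NE contributions = (3.1, 2.3, 0.8, 4.4, 1.1); G = 11.7.
W^NE = (Σα)·G − ½Σα_i² = 11.7² − ½·36.11 = 118.835.
Planner sets c_i = Σα_j = 11.7 for every i, so G^SO = 5·11.7 = 58.5.
W^SO = (Σα)·G^SO − ½·5·(Σα)² = (5/2)·11.7² = 342.225.
Deadweight loss = W^SO − W^NE = 223.39.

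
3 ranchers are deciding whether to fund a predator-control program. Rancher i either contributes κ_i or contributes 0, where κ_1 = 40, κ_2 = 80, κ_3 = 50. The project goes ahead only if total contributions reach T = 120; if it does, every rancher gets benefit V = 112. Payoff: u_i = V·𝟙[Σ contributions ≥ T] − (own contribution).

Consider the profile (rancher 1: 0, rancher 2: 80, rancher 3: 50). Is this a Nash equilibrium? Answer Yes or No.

Yes

Total = 130 ≥ 120: provided.
Rancher 1 (pledges 0, payoff 112): pledging 40 → total 170, payoff 72. No gain.
Rancher 2 (pledges 80, payoff 32): dropping to 0 → total 50, payoff 0. No gain.
Rancher 3 (pledges 50, payoff 62): dropping to 0 → total 80, payoff 0. No gain.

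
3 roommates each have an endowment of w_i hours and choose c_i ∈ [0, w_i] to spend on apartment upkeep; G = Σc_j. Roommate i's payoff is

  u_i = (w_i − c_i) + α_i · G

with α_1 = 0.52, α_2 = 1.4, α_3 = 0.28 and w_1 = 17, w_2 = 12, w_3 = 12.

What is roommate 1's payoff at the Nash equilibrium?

23.24

∂u_i/∂c_i = α_i − 1, so roommate i contributes w_i if α_i > 1, else 0.
α_i > 1 for i ∈ {2}; NE contributions (0, 12, 0), G = 12.
u_1 = (17 − 0) + 0.52·12 = 23.24.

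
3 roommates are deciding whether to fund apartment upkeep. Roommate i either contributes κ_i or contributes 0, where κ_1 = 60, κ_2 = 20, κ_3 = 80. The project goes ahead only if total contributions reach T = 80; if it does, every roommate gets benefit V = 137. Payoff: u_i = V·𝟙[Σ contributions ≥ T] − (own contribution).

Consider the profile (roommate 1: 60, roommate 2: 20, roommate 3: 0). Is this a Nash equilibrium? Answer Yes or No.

Yes

Total = 80 ≥ 80: provided.
Roommate 1 (pledges 60, payoff 77): dropping to 0 → total 20, payoff 0. No gain.
Roommate 2 (pledges 20, payoff 117): dropping to 0 → total 60, payoff 0. No gain.
Roommate 3 (pledges 0, payoff 137): pledging 80 → total 160, payoff 57. No gain.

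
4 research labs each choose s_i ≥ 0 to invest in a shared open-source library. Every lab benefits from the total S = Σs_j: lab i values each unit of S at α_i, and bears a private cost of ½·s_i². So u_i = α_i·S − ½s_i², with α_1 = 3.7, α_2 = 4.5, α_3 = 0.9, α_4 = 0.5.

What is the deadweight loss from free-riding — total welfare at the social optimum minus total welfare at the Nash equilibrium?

109.66

Lab i's FOC: ∂u_i/∂s_i = α_i − s_i = 0, so s_i* = α_i.
NE contributions = (3.7, 4.5, 0.9, 0.5); S = 9.6.
W^NE = (Σα)·S − ½Σα_i² = 9.6² − ½·35 = 74.66.
Planner sets s_i = Σα_j = 9.6 for every i, so S^SO = 4·9.6 = 38.4.
W^SO = (Σα)·S^SO − ½·4·(Σα)² = (4/2)·9.6² = 184.32.
Deadweight loss = W^SO − W^NE = 109.66.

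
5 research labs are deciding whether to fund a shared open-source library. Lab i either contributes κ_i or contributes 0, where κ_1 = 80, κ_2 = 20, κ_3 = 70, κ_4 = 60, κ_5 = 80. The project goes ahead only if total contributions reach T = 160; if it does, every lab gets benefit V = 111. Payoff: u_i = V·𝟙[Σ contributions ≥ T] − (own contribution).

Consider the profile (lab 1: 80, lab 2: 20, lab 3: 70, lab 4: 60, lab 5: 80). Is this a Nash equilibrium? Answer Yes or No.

No

Total = 310 ≥ 160: provided.
Lab 1 (pledges 80, payoff 31): dropping to 0 → total 230, payoff 111. Profitable deviation.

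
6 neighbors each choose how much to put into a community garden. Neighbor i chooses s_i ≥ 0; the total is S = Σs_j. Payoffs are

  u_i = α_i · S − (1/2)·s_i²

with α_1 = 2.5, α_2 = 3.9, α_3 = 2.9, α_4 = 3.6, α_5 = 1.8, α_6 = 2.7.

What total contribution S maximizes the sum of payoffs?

Planner FOC: ∂(Σu_j)/∂s_i = (Σα_j) − s_i = 0, so s_i^SO = Σα_j = 17.4 for every i; S^SO = 104.4.

104.4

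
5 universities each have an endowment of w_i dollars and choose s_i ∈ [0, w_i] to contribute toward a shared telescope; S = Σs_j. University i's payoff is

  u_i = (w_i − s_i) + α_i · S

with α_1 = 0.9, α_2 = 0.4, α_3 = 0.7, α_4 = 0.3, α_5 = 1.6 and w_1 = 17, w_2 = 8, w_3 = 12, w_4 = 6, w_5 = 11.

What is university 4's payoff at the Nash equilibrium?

∂u_i/∂s_i = α_i − 1, so university i contributes w_i if α_i > 1, else 0.
α_i > 1 for i ∈ {5}; NE contributions (0, 0, 0, 0, 11), S = 11.
u_4 = (6 − 0) + 0.3·11 = 9.3.

9.3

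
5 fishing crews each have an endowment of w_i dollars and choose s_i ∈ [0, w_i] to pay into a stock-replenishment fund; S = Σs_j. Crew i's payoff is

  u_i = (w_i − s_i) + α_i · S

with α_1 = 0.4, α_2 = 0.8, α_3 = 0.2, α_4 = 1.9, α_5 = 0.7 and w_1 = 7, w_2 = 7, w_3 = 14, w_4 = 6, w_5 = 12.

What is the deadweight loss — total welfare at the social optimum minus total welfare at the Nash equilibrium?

∂u_i/∂s_i = α_i − 1, so crew i contributes w_i if α_i > 1, else 0.
α_i > 1 for i ∈ {4}; NE contributions (0, 0, 0, 6, 0), S = 6.
W^NE = Σw_i − S^NE + (Σα_i)·S^NE = 46 + 3·6 = 64.
Planner: ∂(Σu_j)/∂s_i = Σα_j − 1 = 3 > 0, so everyone contributes w_i; S^SO = 46, W^SO = 46 + 3·46 = 184.
Deadweight loss = 120.

120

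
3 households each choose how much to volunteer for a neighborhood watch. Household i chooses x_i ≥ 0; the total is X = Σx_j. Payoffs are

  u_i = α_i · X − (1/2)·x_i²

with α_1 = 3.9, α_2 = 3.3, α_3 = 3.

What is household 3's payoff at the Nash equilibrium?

Household i's FOC: ∂u_i/∂x_i = α_i − x_i = 0, so x_i* = α_i.
NE contributions = (3.9, 3.3, 3); X = 10.2.
u_3 = α_3·X − ½·(x_3)² = 3·10.2 − ½·3² = 26.1.

26.1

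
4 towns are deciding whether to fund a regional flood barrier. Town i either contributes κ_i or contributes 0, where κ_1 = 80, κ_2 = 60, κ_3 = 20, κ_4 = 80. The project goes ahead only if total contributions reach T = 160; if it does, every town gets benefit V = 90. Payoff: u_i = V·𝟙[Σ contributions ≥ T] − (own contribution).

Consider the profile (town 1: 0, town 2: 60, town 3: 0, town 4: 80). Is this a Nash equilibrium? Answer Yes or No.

Total = 140 < 160: not provided.
Town 1 (pledges 0, payoff 0): pledging 80 → total 220, payoff 10. Profitable deviation.

No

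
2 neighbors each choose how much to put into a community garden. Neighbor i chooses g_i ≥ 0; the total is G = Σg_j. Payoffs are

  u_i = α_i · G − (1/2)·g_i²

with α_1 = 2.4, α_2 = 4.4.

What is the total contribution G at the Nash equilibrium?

6.8

Neighbor i's FOC: ∂u_i/∂g_i = α_i − g_i = 0, so g_i* = α_i.
NE contributions = (2.4, 4.4); G = 6.8.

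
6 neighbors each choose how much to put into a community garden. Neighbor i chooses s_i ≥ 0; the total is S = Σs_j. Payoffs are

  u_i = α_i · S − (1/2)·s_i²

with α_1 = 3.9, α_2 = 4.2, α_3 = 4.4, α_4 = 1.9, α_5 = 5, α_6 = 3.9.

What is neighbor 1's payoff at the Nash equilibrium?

Neighbor i's FOC: ∂u_i/∂s_i = α_i − s_i = 0, so s_i* = α_i.
NE contributions = (3.9, 4.2, 4.4, 1.9, 5, 3.9); S = 23.3.
u_1 = α_1·S − ½·(s_1)² = 3.9·23.3 − ½·3.9² = 83.265.

83.265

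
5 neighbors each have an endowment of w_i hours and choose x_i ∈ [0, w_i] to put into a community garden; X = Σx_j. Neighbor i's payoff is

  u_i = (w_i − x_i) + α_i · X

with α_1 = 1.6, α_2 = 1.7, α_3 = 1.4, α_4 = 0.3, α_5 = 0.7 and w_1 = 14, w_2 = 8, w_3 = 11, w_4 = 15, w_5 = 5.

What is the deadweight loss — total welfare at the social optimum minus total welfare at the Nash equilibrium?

94

∂u_i/∂x_i = α_i − 1, so neighbor i contributes w_i if α_i > 1, else 0.
α_i > 1 for i ∈ {1, 2, 3}; NE contributions (14, 8, 11, 0, 0), X = 33.
W^NE = Σw_i − X^NE + (Σα_i)·X^NE = 53 + 4.7·33 = 208.1.
Planner: ∂(Σu_j)/∂x_i = Σα_j − 1 = 4.7 > 0, so everyone contributes w_i; X^SO = 53, W^SO = 53 + 4.7·53 = 302.1.
Deadweight loss = 94.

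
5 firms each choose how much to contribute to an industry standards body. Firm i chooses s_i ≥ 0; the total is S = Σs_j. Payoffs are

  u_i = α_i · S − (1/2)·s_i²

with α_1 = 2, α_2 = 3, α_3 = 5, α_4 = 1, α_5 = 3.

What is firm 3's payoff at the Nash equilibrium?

57.5

Firm i's FOC: ∂u_i/∂s_i = α_i − s_i = 0, so s_i* = α_i.
NE contributions = (2, 3, 5, 1, 3); S = 14.
u_3 = α_3·S − ½·(s_3)² = 5·14 − ½·5² = 57.5.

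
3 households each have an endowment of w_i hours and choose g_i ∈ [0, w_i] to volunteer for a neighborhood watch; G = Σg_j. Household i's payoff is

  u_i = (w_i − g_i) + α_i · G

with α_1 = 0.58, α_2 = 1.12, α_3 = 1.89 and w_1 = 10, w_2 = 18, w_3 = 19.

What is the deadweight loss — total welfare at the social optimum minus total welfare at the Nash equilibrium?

∂u_i/∂g_i = α_i − 1, so household i contributes w_i if α_i > 1, else 0.
α_i > 1 for i ∈ {2, 3}; NE contributions (0, 18, 19), G = 37.
W^NE = Σw_i − G^NE + (Σα_i)·G^NE = 47 + 2.59·37 = 142.83.
Planner: ∂(Σu_j)/∂g_i = Σα_j − 1 = 2.59 > 0, so everyone contributes w_i; G^SO = 47, W^SO = 47 + 2.59·47 = 168.73.
Deadweight loss = 25.9.

25.9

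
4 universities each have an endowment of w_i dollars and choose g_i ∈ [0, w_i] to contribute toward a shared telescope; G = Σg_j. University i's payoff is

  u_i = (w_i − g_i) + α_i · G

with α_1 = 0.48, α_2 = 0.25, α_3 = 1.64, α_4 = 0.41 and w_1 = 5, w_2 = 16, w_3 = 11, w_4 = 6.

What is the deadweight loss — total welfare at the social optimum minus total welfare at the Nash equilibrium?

48.06

∂u_i/∂g_i = α_i − 1, so university i contributes w_i if α_i > 1, else 0.
α_i > 1 for i ∈ {3}; NE contributions (0, 0, 11, 0), G = 11.
W^NE = Σw_i − G^NE + (Σα_i)·G^NE = 38 + 1.78·11 = 57.58.
Planner: ∂(Σu_j)/∂g_i = Σα_j − 1 = 1.78 > 0, so everyone contributes w_i; G^SO = 38, W^SO = 38 + 1.78·38 = 105.64.
Deadweight loss = 48.06.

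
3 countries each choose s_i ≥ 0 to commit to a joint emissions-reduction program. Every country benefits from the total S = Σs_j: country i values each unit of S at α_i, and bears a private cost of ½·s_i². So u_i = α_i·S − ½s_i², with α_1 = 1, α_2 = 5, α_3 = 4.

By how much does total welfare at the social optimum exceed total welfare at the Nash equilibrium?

Country i's FOC: ∂u_i/∂s_i = α_i − s_i = 0, so s_i* = α_i.
NE contributions = (1, 5, 4); S = 10.
W^NE = (Σα)·S − ½Σα_i² = 10² − ½·42 = 79.
Planner sets s_i = Σα_j = 10 for every i, so S^SO = 3·10 = 30.
W^SO = (Σα)·S^SO − ½·3·(Σα)² = (3/2)·10² = 150.
Deadweight loss = W^SO − W^NE = 71.

71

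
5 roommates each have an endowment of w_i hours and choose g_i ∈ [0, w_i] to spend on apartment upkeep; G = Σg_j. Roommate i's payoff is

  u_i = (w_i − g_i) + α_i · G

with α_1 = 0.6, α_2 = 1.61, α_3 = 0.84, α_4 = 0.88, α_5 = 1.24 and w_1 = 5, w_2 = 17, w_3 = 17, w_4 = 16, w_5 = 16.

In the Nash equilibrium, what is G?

∂u_i/∂g_i = α_i − 1, so roommate i contributes w_i if α_i > 1, else 0.
α_i > 1 for i ∈ {2, 5}; NE contributions (0, 17, 0, 0, 16), G = 33.

33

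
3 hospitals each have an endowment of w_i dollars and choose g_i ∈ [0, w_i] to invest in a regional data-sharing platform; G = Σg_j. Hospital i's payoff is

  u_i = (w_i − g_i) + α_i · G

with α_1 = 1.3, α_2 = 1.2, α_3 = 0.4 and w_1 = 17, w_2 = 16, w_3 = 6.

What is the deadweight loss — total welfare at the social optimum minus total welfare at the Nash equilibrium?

11.4

∂u_i/∂g_i = α_i − 1, so hospital i contributes w_i if α_i > 1, else 0.
α_i > 1 for i ∈ {1, 2}; NE contributions (17, 16, 0), G = 33.
W^NE = Σw_i − G^NE + (Σα_i)·G^NE = 39 + 1.9·33 = 101.7.
Planner: ∂(Σu_j)/∂g_i = Σα_j − 1 = 1.9 > 0, so everyone contributes w_i; G^SO = 39, W^SO = 39 + 1.9·39 = 113.1.
Deadweight loss = 11.4.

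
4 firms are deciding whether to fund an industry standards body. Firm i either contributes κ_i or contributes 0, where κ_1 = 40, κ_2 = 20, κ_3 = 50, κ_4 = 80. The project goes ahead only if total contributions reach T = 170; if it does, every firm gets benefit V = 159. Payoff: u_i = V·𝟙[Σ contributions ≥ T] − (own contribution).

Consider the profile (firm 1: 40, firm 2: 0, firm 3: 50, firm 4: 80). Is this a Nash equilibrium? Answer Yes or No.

Total = 170 ≥ 170: provided.
Firm 1 (pledges 40, payoff 119): dropping to 0 → total 130, payoff 0. No gain.
Firm 2 (pledges 0, payoff 159): pledging 20 → total 190, payoff 139. No gain.
Firm 3 (pledges 50, payoff 109): dropping to 0 → total 120, payoff 0. No gain.
Firm 4 (pledges 80, payoff 79): dropping to 0 → total 90, payoff 0. No gain.

Yes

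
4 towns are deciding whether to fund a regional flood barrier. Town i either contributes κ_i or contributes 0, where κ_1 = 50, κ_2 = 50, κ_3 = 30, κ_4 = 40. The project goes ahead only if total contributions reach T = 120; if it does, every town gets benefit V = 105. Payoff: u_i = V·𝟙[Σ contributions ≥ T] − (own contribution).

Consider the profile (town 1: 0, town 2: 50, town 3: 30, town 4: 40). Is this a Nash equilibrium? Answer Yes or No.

Yes

Total = 120 ≥ 120: provided.
Town 1 (pledges 0, payoff 105): pledging 50 → total 170, payoff 55. No gain.
Town 2 (pledges 50, payoff 55): dropping to 0 → total 70, payoff 0. No gain.
Town 3 (pledges 30, payoff 75): dropping to 0 → total 90, payoff 0. No gain.
Town 4 (pledges 40, payoff 65): dropping to 0 → total 80, payoff 0. No gain.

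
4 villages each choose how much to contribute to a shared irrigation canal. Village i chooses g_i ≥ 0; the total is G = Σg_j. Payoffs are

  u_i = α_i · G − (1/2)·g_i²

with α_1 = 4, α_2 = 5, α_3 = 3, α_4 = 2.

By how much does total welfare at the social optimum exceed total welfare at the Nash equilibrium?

223

Village i's FOC: ∂u_i/∂g_i = α_i − g_i = 0, so g_i* = α_i.
NE contributions = (4, 5, 3, 2); G = 14.
W^NE = (Σα)·G − ½Σα_i² = 14² − ½·54 = 169.
Planner sets g_i = Σα_j = 14 for every i, so G^SO = 4·14 = 56.
W^SO = (Σα)·G^SO − ½·4·(Σα)² = (4/2)·14² = 392.
Deadweight loss = W^SO − W^NE = 223.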